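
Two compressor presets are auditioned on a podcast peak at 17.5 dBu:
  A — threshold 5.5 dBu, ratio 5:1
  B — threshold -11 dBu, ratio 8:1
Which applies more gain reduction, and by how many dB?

A: overshoot 12 dB → output overshoot 2.4 dB → GR 9.6 dB.
B: overshoot 28.5 dB → output overshoot 3.5625 dB → GR 24.9375 dB.
Difference: 15.3375 dB in favour of B.

B, by 15.3375 dB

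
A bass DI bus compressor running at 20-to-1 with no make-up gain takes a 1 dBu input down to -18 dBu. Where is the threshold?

Let T be the threshold. Output overshoot = (input overshoot)/R, so -18 − T = (1 − T)/20.
20·(-18 − T) = 1 − T → 19·T = -360 − 1 = -361.
T = -361/19 = -19 dBu.

-19 dBu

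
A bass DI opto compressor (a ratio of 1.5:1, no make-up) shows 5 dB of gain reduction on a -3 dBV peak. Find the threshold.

Let T be the threshold. Output overshoot = (input overshoot)/R, so -8 − T = (-3 − T)/1.5.
1.5·(-8 − T) = -3 − T → 0.5·T = -12 − (-3) = -9.
T = -9/0.5 = -18 dBV.

-18 dBV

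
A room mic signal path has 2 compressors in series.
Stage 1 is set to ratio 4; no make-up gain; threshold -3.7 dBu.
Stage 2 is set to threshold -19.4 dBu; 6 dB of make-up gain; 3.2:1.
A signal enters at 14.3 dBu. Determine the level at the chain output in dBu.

Stage 1: 18 dB above -3.7 dBu, reduced 4:1 to 4.5 dB above → 0.8 dBu.
Stage 2: 20.2 dB above -19.4 dBu, reduced 3.2:1 to 6.3125 dB above → -13.0875 dBu; +6 dB make-up → -7.0875 dBu.

-7.0875 dBu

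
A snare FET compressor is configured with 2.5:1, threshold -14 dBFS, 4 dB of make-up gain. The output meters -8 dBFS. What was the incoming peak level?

Stripping the +4 dB make-up gives -12 dBFS at the gain stage.
Post-compression overshoot = -12 − (-14) = 2 dB.
Input overshoot = R × output overshoot = 5 dB → input = -14 + 5 = -9 dBFS.

-9 dBFS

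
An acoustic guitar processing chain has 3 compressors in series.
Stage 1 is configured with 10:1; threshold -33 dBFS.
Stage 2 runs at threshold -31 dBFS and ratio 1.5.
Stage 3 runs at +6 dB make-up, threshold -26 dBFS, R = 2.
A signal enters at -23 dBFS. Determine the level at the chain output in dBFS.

Stage 1: overshoot 10 dB → 10/10 = 1 dB → -32 dBFS.
Stage 2: below threshold (-32 ≤ -31); passes unchanged; output -32 dBFS.
Stage 3: below threshold (-32 ≤ -26); passes unchanged; make-up brings it to -26 dBFS.

-26 dBFS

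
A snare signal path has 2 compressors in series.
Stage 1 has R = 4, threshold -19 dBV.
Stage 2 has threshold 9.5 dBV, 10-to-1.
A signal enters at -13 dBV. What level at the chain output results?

-17.5 dBV

Stage 1: -13 dBV is 6 dB over -19 dBV; at 4:1 that becomes 1.5 dB over, giving -17.5 dBV.
Stage 2: -17.5 dBV ≤ 9.5 dBV, so stage 2 doesn't engage; output -17.5 dBV.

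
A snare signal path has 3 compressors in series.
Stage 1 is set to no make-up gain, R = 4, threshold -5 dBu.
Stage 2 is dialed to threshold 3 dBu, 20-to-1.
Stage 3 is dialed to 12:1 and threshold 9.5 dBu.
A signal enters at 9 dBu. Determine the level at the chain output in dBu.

Stage 1: overshoot 14 dB → 14/4 = 3.5 dB → -1.5 dBu.
Stage 2: below threshold (-1.5 ≤ 3); passes unchanged; output -1.5 dBu.
Stage 3: -1.5 dBu ≤ 9.5 dBu, so stage 3 doesn't engage; output -1.5 dBu.

-1.5 dBu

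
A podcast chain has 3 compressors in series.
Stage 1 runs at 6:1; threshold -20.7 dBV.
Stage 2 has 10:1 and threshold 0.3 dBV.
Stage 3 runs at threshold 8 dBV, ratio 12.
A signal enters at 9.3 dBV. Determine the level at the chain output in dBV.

-15.7 dBV

Stage 1: 30 dB above -20.7 dBV, reduced 6:1 to 5 dB above → -15.7 dBV.
Stage 2: below threshold (-15.7 ≤ 0.3); passes unchanged; output -15.7 dBV.
Stage 3: -15.7 dBV is at or below the 8 dBV threshold — no compression; output -15.7 dBV.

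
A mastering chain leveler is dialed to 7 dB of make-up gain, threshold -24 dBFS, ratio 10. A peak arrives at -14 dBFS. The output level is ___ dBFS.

The input is 10 dB above the -24 dBFS threshold.
The 10 dB excess becomes 1 dB after 10:1 reduction.
Output = -24 + 1 = -23 dBFS; make-up adds 7 dB, giving -16 dBFS.

-16 dBFS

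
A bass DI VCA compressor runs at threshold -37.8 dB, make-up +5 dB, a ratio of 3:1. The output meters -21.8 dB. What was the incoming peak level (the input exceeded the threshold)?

Stripping the +5 dB make-up gives -26.8 dB at the gain stage.
The compressed level sits -26.8 − (-37.8) = 11 dB over threshold.
Input overshoot = R × output overshoot = 33 dB → input = -37.8 + 33 = -4.8 dB.

-4.8 dB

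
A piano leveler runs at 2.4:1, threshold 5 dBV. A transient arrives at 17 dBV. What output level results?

10 dBV

Overshoot: 17 − 5 = 12 dB.
2.4:1 compression reduces that to 12/2.4 = 5 dB over.
Output = 5 + 5 = 10 dBV.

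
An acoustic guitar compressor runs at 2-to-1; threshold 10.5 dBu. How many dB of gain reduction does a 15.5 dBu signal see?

The signal is 5 dB above threshold.
A 2:1 ratio leaves 2.5 dB of that excess.
GR = overshoot in − overshoot out = 5 − 2.5 = 2.5 dB.

2.5 dB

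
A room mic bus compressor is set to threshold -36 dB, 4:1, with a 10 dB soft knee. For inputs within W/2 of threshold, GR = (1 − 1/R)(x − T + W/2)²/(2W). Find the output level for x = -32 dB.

-35.0375 dB

x − T + W/2 = -32 − (-36) + 5 = 9.
GR = (1 − 1/4) × 9² / 20 = 0.75 × 81 / 20 = 3.0375 dB.
Output = -32 − 3.0375 = -35.0375 dB.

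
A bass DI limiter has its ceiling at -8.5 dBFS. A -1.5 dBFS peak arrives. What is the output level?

-8.5 dBFS

The limiter clamps the peak to its -8.5 dBFS ceiling.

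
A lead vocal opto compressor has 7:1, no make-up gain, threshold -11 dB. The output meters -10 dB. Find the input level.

The compressed level sits -10 − (-11) = 1 dB over threshold.
Before 7:1 compression the overshoot was 1 × 7 = 7 dB, so input = -11 + 7 = -4 dB.

-4 dB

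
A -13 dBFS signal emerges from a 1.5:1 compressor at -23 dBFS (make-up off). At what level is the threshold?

-43 dBFS

Input is 30 dB above T (since output overshoot × R = input overshoot: (-23 − T)·1.5 = -13 − T gives T = -43 dBFS).
Check: -43 + (-13 − (-43))/1.5 = -43 + 20 = -23 dBFS. ✓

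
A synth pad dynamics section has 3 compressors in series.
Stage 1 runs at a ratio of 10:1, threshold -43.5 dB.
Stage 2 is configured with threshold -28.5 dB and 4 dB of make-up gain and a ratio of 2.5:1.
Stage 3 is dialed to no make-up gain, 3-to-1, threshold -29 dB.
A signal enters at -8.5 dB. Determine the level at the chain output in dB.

-36 dB

Stage 1: -8.5 dB is 35 dB over -43.5 dB; at 10:1 that becomes 3.5 dB over, giving -40 dB.
Stage 2: -40 dB is at or below the -28.5 dB threshold — no compression; make-up brings it to -36 dB.
Stage 3: -36 dB ≤ -29 dB, so stage 3 doesn't engage; output -36 dB.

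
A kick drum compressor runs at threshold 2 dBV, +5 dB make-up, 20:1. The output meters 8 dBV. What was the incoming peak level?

22 dBV

Remove make-up: 8 − 5 = 3 dBV.
That's 1 dB above the 2 dBV threshold.
Before 20:1 compression the overshoot was 1 × 20 = 20 dB, so input = 2 + 20 = 22 dBV.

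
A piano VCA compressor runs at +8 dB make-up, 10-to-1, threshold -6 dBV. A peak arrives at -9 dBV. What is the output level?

-9 dBV is 3 dB below the -6 dBV threshold, so no gain reduction is applied.
Make-up gain adds 8 dB: -9 + 8 = -1 dBV.

-1 dBV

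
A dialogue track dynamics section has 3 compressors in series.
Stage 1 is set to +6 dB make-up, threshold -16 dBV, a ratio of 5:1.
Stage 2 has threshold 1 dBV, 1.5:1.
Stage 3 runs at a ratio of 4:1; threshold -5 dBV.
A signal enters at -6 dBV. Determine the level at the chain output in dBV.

Stage 1: overshoot 10 dB → 10/5 = 2 dB → -14 dBV; +6 dB make-up → -8 dBV.
Stage 2: below threshold (-8 ≤ 1); passes unchanged; output -8 dBV.
Stage 3: -8 dBV is at or below the -5 dBV threshold — no compression; output -8 dBV.

-8 dBV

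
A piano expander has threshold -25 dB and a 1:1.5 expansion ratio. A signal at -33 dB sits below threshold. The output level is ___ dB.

Undershoot = (-25) − (-33) = 8 dB.
At 1:1.5, that expands to 12 dB under threshold.
Output = -25 − 12 = -37 dB.

-37 dB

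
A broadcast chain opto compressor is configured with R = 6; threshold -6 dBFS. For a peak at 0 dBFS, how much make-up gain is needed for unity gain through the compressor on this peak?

5 dB

Overshoot 6 dB → 6/6 = 1 dB after compression, so the compressed level is -6 + 1 = -5 dBFS.
Make-up = target − compressed = 0 − (-5) = 5 dB.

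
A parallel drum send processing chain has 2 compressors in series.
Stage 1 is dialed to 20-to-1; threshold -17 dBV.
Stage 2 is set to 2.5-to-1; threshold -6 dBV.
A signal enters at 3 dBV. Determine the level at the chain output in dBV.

-16 dBV

Stage 1: 20 dB above -17 dBV, reduced 20:1 to 1 dB above → -16 dBV.
Stage 2: -16 dBV is at or below the -6 dBV threshold — no compression; output -16 dBV.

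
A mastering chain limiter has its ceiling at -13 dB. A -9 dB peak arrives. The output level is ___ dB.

A brickwall limiter is an ∞:1 compressor: any input above the ceiling is clamped to -13 dB.

-13 dB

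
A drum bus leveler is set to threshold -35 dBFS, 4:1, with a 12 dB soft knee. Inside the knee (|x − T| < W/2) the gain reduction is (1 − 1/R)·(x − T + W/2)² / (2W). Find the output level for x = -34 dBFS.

-35.53125 dBFS

x − T + W/2 = -34 − (-35) + 6 = 7.
GR = (1 − 1/4) × 7² / 24 = 0.75 × 49 / 24 = 1.53125 dB.
Output = -34 − 1.53125 = -35.53125 dBFS.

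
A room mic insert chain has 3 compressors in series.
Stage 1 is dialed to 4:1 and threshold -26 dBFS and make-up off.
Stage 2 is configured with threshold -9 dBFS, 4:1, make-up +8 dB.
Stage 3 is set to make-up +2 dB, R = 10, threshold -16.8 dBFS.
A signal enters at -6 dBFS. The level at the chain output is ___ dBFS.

Stage 1: overshoot 20 dB → 20/4 = 5 dB → -21 dBFS.
Stage 2: -21 dBFS is at or below the -9 dBFS threshold — no compression; make-up brings it to -13 dBFS.
Stage 3: -13 dBFS is 3.8 dB over -16.8 dBFS; at 10:1 that becomes 0.38 dB over, giving -16.42 dBFS; +2 dB make-up → -14.42 dBFS.

-14.42 dBFS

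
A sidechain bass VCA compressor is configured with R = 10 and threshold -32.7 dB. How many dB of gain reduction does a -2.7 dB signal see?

27 dB

Overshoot = -2.7 − (-32.7) = 30 dB.
After 10:1 compression the overshoot becomes 30/10 = 3 dB.
So the signal is attenuated by 30 − 3 = 27 dB.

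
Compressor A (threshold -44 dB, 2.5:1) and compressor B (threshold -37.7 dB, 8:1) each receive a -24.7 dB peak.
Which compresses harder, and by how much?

A, by 0.205 dB

A: GR = 19.3 − 19.3/2.5 = 11.58 dB.
B: GR = 13 − 13/8 = 11.375 dB.
A applies 0.205 dB more gain reduction.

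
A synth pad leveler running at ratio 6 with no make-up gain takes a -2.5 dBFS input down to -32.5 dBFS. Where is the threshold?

-38.5 dBFS

Gain reduction = -2.5 − (-32.5) = 30 dB; output overshoot = GR / (R − 1) = 30 / 5 = 6 dB.
Threshold = output − output overshoot = -32.5 − 6 = -38.5 dBFS.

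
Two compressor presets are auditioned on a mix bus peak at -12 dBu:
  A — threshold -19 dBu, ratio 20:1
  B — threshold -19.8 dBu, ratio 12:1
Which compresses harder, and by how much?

A: 7 dB over, compressed to 0.35 dB over, so 6.65 dB of GR.
B: 7.8 dB over, compressed to 0.65 dB over, so 7.15 dB of GR.
Difference: 0.5 dB in favour of B.

B, by 0.5 dB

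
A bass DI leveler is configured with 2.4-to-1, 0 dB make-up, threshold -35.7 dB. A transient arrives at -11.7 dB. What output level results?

The input is 24 dB above the -35.7 dB threshold.
At 2.4:1 the overshoot is divided by 2.4, leaving 10 dB above threshold.
That puts the output at -25.7 dB.

-25.7 dB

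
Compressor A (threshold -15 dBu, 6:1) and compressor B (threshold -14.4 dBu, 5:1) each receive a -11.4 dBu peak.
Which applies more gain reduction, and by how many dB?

A: GR = 3.6 − 3.6/6 = 3 dB.
B: GR = 3 − 3/5 = 2.4 dB.
A applies 0.6 dB more gain reduction.

A, by 0.6 dB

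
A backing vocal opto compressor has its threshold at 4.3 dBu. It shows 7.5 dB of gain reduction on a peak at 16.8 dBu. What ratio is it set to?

2.5:1

Input overshoot = 16.8 − 4.3 = 12.5 dB.
Output overshoot = 12.5 − 7.5 = 5 dB.
Ratio = input overshoot / output overshoot = 12.5 / 5 = 2.5.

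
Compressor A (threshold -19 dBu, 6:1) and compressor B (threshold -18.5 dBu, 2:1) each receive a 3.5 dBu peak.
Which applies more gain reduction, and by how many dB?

A, by 7.75 dB

A: overshoot 22.5 dB → output overshoot 3.75 dB → GR 18.75 dB.
B: overshoot 22 dB → output overshoot 11 dB → GR 11 dB.
A reduces 7.75 dB more.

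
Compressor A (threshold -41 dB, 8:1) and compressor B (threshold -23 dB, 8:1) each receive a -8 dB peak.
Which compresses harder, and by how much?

A, by 15.75 dB

A: GR = 33 − 33/8 = 28.875 dB.
B: GR = 15 − 15/8 = 13.125 dB.
Difference: 15.75 dB in favour of A.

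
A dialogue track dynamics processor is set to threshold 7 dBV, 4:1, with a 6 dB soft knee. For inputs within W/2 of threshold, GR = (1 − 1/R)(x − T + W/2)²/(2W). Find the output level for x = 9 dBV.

7.4375 dBV

x − T + W/2 = 9 − 7 + 3 = 5.
GR = (1 − 1/4) × 5² / 12 = 0.75 × 25 / 12 = 1.5625 dB.
Output = 9 − 1.5625 = 7.4375 dBV.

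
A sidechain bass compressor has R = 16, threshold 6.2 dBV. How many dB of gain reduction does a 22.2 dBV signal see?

15 dB

22.2 dBV exceeds the threshold by 16 dB.
A 16:1 ratio leaves 1 dB of that excess.
So the signal is attenuated by 16 − 1 = 15 dB.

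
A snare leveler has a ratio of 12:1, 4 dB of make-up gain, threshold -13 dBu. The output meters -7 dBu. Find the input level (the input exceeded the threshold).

Remove make-up: -7 − 4 = -11 dBu.
That's 2 dB above the -13 dBu threshold.
Input overshoot = R × output overshoot = 24 dB → input = -13 + 24 = 11 dBu.

11 dBu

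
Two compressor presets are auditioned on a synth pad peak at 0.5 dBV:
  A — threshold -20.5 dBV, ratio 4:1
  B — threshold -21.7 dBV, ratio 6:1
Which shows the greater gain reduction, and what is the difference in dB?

A: overshoot 21 dB → output overshoot 5.25 dB → GR 15.75 dB.
B: overshoot 22.2 dB → output overshoot 3.7 dB → GR 18.5 dB.
B applies 2.75 dB more gain reduction.

B, by 2.75 dB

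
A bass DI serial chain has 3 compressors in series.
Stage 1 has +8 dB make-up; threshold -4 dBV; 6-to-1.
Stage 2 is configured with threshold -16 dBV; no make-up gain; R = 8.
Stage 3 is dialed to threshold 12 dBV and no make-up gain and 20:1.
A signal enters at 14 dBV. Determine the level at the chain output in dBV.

Stage 1: 14 dBV is 18 dB over -4 dBV; at 6:1 that becomes 3 dB over, giving -1 dBV; +8 dB make-up → 7 dBV.
Stage 2: 23 dB above -16 dBV, reduced 8:1 to 2.875 dB above → -13.125 dBV.
Stage 3: below threshold (-13.125 ≤ 12); passes unchanged; output -13.125 dBV.

-13.125 dBV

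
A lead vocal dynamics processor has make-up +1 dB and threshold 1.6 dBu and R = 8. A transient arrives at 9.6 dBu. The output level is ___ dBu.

The input is 8 dB above the 1.6 dBu threshold.
The 8 dB excess becomes 1 dB after 8:1 reduction.
So the level is 1.6 + 1 = 2.6 dBu; make-up adds 1 dB, giving 3.6 dBu.

3.6 dBu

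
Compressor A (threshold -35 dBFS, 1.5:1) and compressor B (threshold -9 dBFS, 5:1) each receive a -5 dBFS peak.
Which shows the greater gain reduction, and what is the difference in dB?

A: GR = 30 − 30/1.5 = 10 dB.
B: GR = 4 − 4/5 = 3.2 dB.
A reduces 6.8 dB more.

A, by 6.8 dB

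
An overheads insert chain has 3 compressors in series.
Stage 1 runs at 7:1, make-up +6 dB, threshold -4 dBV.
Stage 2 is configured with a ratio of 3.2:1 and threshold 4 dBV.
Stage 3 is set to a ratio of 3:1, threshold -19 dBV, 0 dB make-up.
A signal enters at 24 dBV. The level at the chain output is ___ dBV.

Stage 1: 28 dB above -4 dBV, reduced 7:1 to 4 dB above → 0 dBV; +6 dB make-up → 6 dBV.
Stage 2: 6 dBV is 2 dB over 4 dBV; at 3.2:1 that becomes 0.625 dB over, giving 4.625 dBV.
Stage 3: 23.625 dB above -19 dBV, reduced 3:1 to 7.875 dB above → -11.125 dBV.

-11.125 dBV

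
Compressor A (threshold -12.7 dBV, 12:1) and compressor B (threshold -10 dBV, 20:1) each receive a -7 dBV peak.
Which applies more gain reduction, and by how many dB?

A: overshoot 5.7 dB → output overshoot 0.475 dB → GR 5.225 dB.
B: overshoot 3 dB → output overshoot 0.15 dB → GR 2.85 dB.
Difference: 2.375 dB in favour of A.

A, by 2.375 dB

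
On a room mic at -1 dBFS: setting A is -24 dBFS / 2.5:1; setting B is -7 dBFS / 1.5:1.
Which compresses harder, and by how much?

A, by 11.8 dB

A: GR = 23 − 23/2.5 = 13.8 dB.
B: GR = 6 − 6/1.5 = 2 dB.
A applies 11.8 dB more gain reduction.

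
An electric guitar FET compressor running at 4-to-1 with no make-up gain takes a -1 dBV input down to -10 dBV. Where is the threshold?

Input is 12 dB above T (since output overshoot × R = input overshoot: (-10 − T)·4 = -1 − T gives T = -13 dBV).
Check: -13 + (-1 − (-13))/4 = -13 + 3 = -10 dBV. ✓

-13 dBV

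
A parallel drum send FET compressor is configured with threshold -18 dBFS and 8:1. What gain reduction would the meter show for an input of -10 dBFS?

-10 dBFS exceeds the threshold by 8 dB.
After 8:1 compression the overshoot becomes 8/8 = 1 dB.
So the signal is attenuated by 8 − 1 = 7 dB.

7 dB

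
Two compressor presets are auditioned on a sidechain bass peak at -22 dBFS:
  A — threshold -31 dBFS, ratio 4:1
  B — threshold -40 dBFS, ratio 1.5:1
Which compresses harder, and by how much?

A: 9 dB over, compressed to 2.25 dB over, so 6.75 dB of GR.
B: 18 dB over, compressed to 12 dB over, so 6 dB of GR.
Difference: 0.75 dB in favour of A.

A, by 0.75 dB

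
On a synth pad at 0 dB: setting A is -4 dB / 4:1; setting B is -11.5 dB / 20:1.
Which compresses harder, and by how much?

B, by 7.925 dB

A: overshoot 4 dB → output overshoot 1 dB → GR 3 dB.
B: overshoot 11.5 dB → output overshoot 0.575 dB → GR 10.925 dB.
Difference: 7.925 dB in favour of B.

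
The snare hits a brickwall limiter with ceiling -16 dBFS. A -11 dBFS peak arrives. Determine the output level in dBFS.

The limiter clamps the peak to its -16 dBFS ceiling.

-16 dBFS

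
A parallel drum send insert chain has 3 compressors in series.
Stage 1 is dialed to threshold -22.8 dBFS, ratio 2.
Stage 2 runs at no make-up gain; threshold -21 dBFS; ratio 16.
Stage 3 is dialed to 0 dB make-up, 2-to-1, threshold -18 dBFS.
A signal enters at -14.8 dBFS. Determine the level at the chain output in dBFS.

Stage 1: -14.8 dBFS is 8 dB over -22.8 dBFS; at 2:1 that becomes 4 dB over, giving -18.8 dBFS.
Stage 2: 2.2 dB above -21 dBFS, reduced 16:1 to 0.1375 dB above → -20.8625 dBFS.
Stage 3: below threshold (-20.8625 ≤ -18); passes unchanged; output -20.8625 dBFS.

-20.8625 dBFS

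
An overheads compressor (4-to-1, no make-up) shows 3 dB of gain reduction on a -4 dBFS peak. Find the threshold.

-8 dBFS

Let T be the threshold. Output overshoot = (input overshoot)/R, so -7 − T = (-4 − T)/4.
4·(-7 − T) = -4 − T → 3·T = -28 − (-4) = -24.
T = -24/3 = -8 dBFS.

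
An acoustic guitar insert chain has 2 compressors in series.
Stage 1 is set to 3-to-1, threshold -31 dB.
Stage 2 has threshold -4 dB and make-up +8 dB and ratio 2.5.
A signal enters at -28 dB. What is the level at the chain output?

Stage 1: 3 dB above -31 dB, reduced 3:1 to 1 dB above → -30 dB.
Stage 2: -30 dB ≤ -4 dB, so stage 2 doesn't engage; make-up brings it to -22 dB.

-22 dB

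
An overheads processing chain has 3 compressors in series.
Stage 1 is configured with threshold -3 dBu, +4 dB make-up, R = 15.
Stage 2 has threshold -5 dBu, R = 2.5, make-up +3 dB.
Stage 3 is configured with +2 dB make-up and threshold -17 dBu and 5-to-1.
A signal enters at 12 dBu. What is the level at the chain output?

Stage 1: overshoot 15 dB → 15/15 = 1 dB → -2 dBu; +4 dB make-up → 2 dBu.
Stage 2: 2 dBu is 7 dB over -5 dBu; at 2.5:1 that becomes 2.8 dB over, giving -2.2 dBu; +3 dB make-up → 0.8 dBu.
Stage 3: 17.8 dB above -17 dBu, reduced 5:1 to 3.56 dB above → -13.44 dBu; +2 dB make-up → -11.44 dBu.

-11.44 dBu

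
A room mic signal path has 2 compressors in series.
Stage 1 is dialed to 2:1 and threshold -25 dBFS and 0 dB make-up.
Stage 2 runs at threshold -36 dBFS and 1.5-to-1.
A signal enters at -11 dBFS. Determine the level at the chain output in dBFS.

Stage 1: overshoot 14 dB → 14/2 = 7 dB → -18 dBFS.
Stage 2: 18 dB above -36 dBFS, reduced 1.5:1 to 12 dB above → -24 dBFS.

-24 dBFS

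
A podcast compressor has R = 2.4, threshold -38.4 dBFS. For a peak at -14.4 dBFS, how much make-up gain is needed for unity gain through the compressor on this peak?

The peak compresses to -38.4 + 24/2.4 = -28.4 dBFS.
To reach -14.4 dBFS requires -14.4 − (-28.4) = 14 dB of make-up.

14 dB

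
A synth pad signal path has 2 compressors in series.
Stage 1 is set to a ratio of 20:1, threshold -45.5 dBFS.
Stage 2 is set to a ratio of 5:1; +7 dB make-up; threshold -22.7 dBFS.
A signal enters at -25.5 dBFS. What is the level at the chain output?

-37.5 dBFS

Stage 1: 20 dB above -45.5 dBFS, reduced 20:1 to 1 dB above → -44.5 dBFS.
Stage 2: -44.5 dBFS is at or below the -22.7 dBFS threshold — no compression; make-up brings it to -37.5 dBFS.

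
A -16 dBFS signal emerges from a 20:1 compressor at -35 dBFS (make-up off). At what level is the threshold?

Gain reduction = -16 − (-35) = 19 dB; output overshoot = GR / (R − 1) = 19 / 19 = 1 dB.
Threshold = output − output overshoot = -35 − 1 = -36 dBFS.

-36 dBFS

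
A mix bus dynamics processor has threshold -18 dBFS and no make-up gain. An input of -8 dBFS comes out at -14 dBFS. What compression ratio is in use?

Input overshoot = -8 − (-18) = 10 dB; output overshoot = -14 − (-18) = 4 dB.
Ratio = 10 / 4 = 2.5.

2.5:1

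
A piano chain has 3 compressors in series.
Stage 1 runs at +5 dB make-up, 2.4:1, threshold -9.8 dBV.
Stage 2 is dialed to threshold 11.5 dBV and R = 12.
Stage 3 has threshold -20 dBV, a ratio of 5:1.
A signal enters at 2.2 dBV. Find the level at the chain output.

Stage 1: overshoot 12 dB → 12/2.4 = 5 dB → -4.8 dBV; +5 dB make-up → 0.2 dBV.
Stage 2: below threshold (0.2 ≤ 11.5); passes unchanged; output 0.2 dBV.
Stage 3: 0.2 dBV is 20.2 dB over -20 dBV; at 5:1 that becomes 4.04 dB over, giving -15.96 dBV.

-15.96 dBV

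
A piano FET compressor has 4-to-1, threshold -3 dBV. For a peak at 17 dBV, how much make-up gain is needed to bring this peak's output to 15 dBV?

13 dB

The peak compresses to -3 + 20/4 = 2 dBV.
To reach 15 dBV requires 15 − 2 = 13 dB of make-up.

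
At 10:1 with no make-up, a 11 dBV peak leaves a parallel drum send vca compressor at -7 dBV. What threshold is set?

-9 dBV

Let T be the threshold. Output overshoot = (input overshoot)/R, so -7 − T = (11 − T)/10.
10·(-7 − T) = 11 − T → 9·T = -70 − 11 = -81.
T = -81/9 = -9 dBV.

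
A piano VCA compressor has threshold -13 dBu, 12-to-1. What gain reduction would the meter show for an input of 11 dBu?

22 dB

Overshoot = 11 − (-13) = 24 dB.
At 12:1, output sits 24/12 = 2 dB above threshold.
So the signal is attenuated by 24 − 2 = 22 dB.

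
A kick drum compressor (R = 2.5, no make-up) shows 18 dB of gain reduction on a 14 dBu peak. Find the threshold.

-16 dBu

Let T be the threshold. Output overshoot = (input overshoot)/R, so -4 − T = (14 − T)/2.5.
2.5·(-4 − T) = 14 − T → 1.5·T = -10 − 14 = -24.
T = -24/1.5 = -16 dBu.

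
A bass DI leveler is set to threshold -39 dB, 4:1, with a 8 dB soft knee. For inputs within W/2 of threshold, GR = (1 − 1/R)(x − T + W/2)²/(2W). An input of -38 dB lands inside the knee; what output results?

-39.171875 dB

x − T + W/2 = -38 − (-39) + 4 = 5.
GR = (1 − 1/4) × 5² / 16 = 0.75 × 25 / 16 = 1.171875 dB.
Output = -38 − 1.171875 = -39.171875 dB.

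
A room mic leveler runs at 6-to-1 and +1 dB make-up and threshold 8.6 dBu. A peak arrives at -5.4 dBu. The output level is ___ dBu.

-5.4 dBu is 14 dB below the 8.6 dBu threshold, so no gain reduction is applied.
Make-up gain adds 1 dB: -5.4 + 1 = -4.4 dBu.

-4.4 dBu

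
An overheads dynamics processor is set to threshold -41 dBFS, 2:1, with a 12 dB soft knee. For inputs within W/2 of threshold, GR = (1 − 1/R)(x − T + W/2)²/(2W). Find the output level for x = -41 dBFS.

-41.75 dBFS

x − T + W/2 = -41 − (-41) + 6 = 6.
GR = (1 − 1/2) × 6² / 24 = 0.5 × 36 / 24 = 0.75 dB.
Output = -41 − 0.75 = -41.75 dBFS.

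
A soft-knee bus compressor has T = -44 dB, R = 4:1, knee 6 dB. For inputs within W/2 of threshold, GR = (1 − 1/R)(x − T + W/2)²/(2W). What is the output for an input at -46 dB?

x − T + W/2 = -46 − (-44) + 3 = 1.
GR = (1 − 1/4) × 1² / 12 = 0.75 × 1 / 12 = 0.0625 dB.
Output = -46 − 0.0625 = -46.0625 dB.

-46.0625 dB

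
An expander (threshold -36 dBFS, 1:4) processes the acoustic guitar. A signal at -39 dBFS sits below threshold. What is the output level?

The input is 3 dB below the -36 dBFS threshold.
A 1:4 expander multiplies undershoot by 4: 3 × 4 = 12 dB below threshold.
Output = -36 − 12 = -48 dBFS.

-48 dBFS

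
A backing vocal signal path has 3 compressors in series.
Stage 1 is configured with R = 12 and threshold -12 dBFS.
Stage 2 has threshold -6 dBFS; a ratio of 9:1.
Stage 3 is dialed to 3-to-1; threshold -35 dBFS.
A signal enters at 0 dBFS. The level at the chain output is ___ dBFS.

Stage 1: overshoot 12 dB → 12/12 = 1 dB → -11 dBFS.
Stage 2: -11 dBFS is at or below the -6 dBFS threshold — no compression; output -11 dBFS.
Stage 3: overshoot 24 dB → 24/3 = 8 dB → -27 dBFS.

-27 dBFS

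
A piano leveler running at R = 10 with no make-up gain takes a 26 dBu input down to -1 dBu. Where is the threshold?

Input is 30 dB above T (since output overshoot × R = input overshoot: (-1 − T)·10 = 26 − T gives T = -4 dBu).
Check: -4 + (26 − (-4))/10 = -4 + 3 = -1 dBu. ✓

-4 dBu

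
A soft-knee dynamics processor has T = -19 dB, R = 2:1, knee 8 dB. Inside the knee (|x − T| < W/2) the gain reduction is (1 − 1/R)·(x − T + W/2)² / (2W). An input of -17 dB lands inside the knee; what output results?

-18.125 dB

x − T + W/2 = -17 − (-19) + 4 = 6.
GR = (1 − 1/2) × 6² / 16 = 0.5 × 36 / 16 = 1.125 dB.
Output = -17 − 1.125 = -18.125 dB.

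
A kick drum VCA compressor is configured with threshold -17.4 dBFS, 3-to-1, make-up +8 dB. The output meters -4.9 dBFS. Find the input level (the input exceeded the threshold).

Remove make-up: -4.9 − 8 = -12.9 dBFS.
That's 4.5 dB above the -17.4 dBFS threshold.
Undo the ratio: input overshoot = 4.5 × 3 = 13.5 dB, giving input = -3.9 dBFS.

-3.9 dBFS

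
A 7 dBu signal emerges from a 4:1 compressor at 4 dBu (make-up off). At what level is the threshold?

Gain reduction = 7 − 4 = 3 dB; output overshoot = GR / (R − 1) = 3 / 3 = 1 dB.
Threshold = output − output overshoot = 4 − 1 = 3 dBu.

3 dBu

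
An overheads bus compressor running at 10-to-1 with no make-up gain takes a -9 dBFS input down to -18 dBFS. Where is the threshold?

Let T be the threshold. Output overshoot = (input overshoot)/R, so -18 − T = (-9 − T)/10.
10·(-18 − T) = -9 − T → 9·T = -180 − (-9) = -171.
T = -171/9 = -19 dBFS.

-19 dBFS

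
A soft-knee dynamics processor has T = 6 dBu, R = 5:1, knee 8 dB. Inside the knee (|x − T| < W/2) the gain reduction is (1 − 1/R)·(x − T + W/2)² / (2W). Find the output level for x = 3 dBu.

2.95 dBu

x − T + W/2 = 3 − 6 + 4 = 1.
GR = (1 − 1/5) × 1² / 16 = 0.8 × 1 / 16 = 0.05 dB.
Output = 3 − 0.05 = 2.95 dBu.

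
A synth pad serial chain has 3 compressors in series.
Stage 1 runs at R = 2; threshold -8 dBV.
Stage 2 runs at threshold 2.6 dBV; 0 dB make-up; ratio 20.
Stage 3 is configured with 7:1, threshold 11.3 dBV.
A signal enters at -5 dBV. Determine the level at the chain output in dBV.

Stage 1: overshoot 3 dB → 3/2 = 1.5 dB → -6.5 dBV.
Stage 2: -6.5 dBV ≤ 2.6 dBV, so stage 2 doesn't engage; output -6.5 dBV.
Stage 3: below threshold (-6.5 ≤ 11.3); passes unchanged; output -6.5 dBV.

-6.5 dBV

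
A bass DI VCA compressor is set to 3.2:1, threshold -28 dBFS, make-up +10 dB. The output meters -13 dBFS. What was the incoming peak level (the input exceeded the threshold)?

Stripping the +10 dB make-up gives -23 dBFS at the gain stage.
The compressed level sits -23 − (-28) = 5 dB over threshold.
Input overshoot = R × output overshoot = 16 dB → input = -28 + 16 = -12 dBFS.

-12 dBFS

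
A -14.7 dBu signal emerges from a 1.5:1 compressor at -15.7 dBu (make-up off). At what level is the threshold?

-17.7 dBu

Gain reduction = -14.7 − (-15.7) = 1 dB; output overshoot = GR / (R − 1) = 1 / 0.5 = 2 dB.
Threshold = output − output overshoot = -15.7 − 2 = -17.7 dBu.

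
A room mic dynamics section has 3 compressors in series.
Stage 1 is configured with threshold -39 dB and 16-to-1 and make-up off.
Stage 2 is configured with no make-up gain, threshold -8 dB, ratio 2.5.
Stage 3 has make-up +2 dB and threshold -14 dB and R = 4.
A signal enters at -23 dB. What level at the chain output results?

-36 dB

Stage 1: 16 dB above -39 dB, reduced 16:1 to 1 dB above → -38 dB.
Stage 2: below threshold (-38 ≤ -8); passes unchanged; output -38 dB.
Stage 3: below threshold (-38 ≤ -14); passes unchanged; make-up brings it to -36 dB.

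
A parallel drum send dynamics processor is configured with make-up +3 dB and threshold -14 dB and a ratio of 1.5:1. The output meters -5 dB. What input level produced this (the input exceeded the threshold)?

-5 dB

Before make-up, the level was -5 − 3 = -8 dB.
The compressed level sits -8 − (-14) = 6 dB over threshold.
Undo the ratio: input overshoot = 6 × 1.5 = 9 dB, giving input = -5 dB.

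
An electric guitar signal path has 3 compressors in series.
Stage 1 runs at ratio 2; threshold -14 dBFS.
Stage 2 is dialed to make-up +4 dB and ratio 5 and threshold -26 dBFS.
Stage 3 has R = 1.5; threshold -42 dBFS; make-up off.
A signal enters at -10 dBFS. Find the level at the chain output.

Stage 1: -10 dBFS is 4 dB over -14 dBFS; at 2:1 that becomes 2 dB over, giving -12 dBFS.
Stage 2: -12 dBFS is 14 dB over -26 dBFS; at 5:1 that becomes 2.8 dB over, giving -23.2 dBFS; +4 dB make-up → -19.2 dBFS.
Stage 3: overshoot 22.8 dB → 22.8/1.5 = 15.2 dB → -26.8 dBFS.

-26.8 dBFS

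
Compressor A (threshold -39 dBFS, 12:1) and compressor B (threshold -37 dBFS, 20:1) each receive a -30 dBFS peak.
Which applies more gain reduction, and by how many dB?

A, by 1.6 dB

A: 9 dB over, compressed to 0.75 dB over, so 8.25 dB of GR.
B: 7 dB over, compressed to 0.35 dB over, so 6.65 dB of GR.
A applies 1.6 dB more gain reduction.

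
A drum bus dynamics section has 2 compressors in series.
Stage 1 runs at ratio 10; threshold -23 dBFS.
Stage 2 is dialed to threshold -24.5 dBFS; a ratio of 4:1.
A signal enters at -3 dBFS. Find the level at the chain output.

Stage 1: -3 dBFS is 20 dB over -23 dBFS; at 10:1 that becomes 2 dB over, giving -21 dBFS.
Stage 2: -21 dBFS is 3.5 dB over -24.5 dBFS; at 4:1 that becomes 0.875 dB over, giving -23.625 dBFS.

-23.625 dBFS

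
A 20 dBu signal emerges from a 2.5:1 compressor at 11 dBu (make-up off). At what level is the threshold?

Gain reduction = 20 − 11 = 9 dB; output overshoot = GR / (R − 1) = 9 / 1.5 = 6 dB.
Threshold = output − output overshoot = 11 − 6 = 5 dBu.

5 dBu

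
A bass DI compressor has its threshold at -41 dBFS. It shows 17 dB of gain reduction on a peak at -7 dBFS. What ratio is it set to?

Input overshoot = -7 − (-41) = 34 dB.
Output overshoot = 34 − 17 = 17 dB.
Ratio = input overshoot / output overshoot = 34 / 17 = 2.

2:1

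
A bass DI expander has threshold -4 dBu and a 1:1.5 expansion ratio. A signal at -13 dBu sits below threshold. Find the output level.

The input is 9 dB below the -4 dBu threshold.
A 1:1.5 expander multiplies undershoot by 1.5: 9 × 1.5 = 13.5 dB below threshold.
Output = -4 − 13.5 = -17.5 dBu.

-17.5 dBu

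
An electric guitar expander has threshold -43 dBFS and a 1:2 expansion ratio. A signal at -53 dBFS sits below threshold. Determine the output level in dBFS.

Undershoot = (-43) − (-53) = 10 dB.
At 1:2, that expands to 20 dB under threshold.
Output = -43 − 20 = -63 dBFS.

-63 dBFS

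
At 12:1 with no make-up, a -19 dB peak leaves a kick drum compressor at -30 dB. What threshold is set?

Input is 12 dB above T (since output overshoot × R = input overshoot: (-30 − T)·12 = -19 − T gives T = -31 dB).
Check: -31 + (-19 − (-31))/12 = -31 + 1 = -30 dB. ✓

-31 dB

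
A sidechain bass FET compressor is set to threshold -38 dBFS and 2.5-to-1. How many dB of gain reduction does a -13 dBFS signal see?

-13 dBFS exceeds the threshold by 25 dB.
After 2.5:1 compression the overshoot becomes 25/2.5 = 10 dB.
GR = overshoot in − overshoot out = 25 − 10 = 15 dB.

15 dB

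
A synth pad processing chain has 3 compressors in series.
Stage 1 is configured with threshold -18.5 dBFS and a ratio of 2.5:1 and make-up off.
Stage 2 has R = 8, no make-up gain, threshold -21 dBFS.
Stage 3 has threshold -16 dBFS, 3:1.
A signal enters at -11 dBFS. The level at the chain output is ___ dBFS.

Stage 1: -11 dBFS is 7.5 dB over -18.5 dBFS; at 2.5:1 that becomes 3 dB over, giving -15.5 dBFS.
Stage 2: -15.5 dBFS is 5.5 dB over -21 dBFS; at 8:1 that becomes 0.6875 dB over, giving -20.3125 dBFS.
Stage 3: -20.3125 dBFS is at or below the -16 dBFS threshold — no compression; output -20.3125 dBFS.

-20.3125 dBFS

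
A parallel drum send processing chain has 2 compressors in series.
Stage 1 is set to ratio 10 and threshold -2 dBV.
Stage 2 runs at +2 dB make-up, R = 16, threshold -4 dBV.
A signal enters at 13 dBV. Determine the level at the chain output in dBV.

-1.78125 dBV

Stage 1: 15 dB above -2 dBV, reduced 10:1 to 1.5 dB above → -0.5 dBV.
Stage 2: -0.5 dBV is 3.5 dB over -4 dBV; at 16:1 that becomes 0.21875 dB over, giving -3.78125 dBV; +2 dB make-up → -1.78125 dBV.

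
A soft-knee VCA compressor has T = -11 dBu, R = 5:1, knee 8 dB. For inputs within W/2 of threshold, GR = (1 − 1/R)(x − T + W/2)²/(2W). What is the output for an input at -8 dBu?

x − T + W/2 = -8 − (-11) + 4 = 7.
GR = (1 − 1/5) × 7² / 16 = 0.8 × 49 / 16 = 2.45 dB.
Output = -8 − 2.45 = -10.45 dBu.

-10.45 dBu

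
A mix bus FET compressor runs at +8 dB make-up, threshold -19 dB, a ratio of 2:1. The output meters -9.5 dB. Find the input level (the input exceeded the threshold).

-16 dB

Remove make-up: -9.5 − 8 = -17.5 dB.
Post-compression overshoot = -17.5 − (-19) = 1.5 dB.
Before 2:1 compression the overshoot was 1.5 × 2 = 3 dB, so input = -19 + 3 = -16 dB.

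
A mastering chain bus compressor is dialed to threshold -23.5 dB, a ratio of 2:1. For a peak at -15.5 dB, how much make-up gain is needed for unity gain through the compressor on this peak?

Overshoot 8 dB → 8/2 = 4 dB after compression, so the compressed level is -23.5 + 4 = -19.5 dB.
Make-up = target − compressed = -15.5 − (-19.5) = 4 dB.

4 dB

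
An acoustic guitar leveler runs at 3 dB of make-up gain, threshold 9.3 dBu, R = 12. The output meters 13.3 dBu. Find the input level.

21.3 dBu

Stripping the +3 dB make-up gives 10.3 dBu at the gain stage.
The compressed level sits 10.3 − 9.3 = 1 dB over threshold.
Undo the ratio: input overshoot = 1 × 12 = 12 dB, giving input = 21.3 dBu.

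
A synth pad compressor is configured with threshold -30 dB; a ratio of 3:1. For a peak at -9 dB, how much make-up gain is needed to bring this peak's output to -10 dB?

13 dB

Without make-up, output = threshold + overshoot/3 = -30 + 7 = -23 dB.
Gap to target: 13 dB.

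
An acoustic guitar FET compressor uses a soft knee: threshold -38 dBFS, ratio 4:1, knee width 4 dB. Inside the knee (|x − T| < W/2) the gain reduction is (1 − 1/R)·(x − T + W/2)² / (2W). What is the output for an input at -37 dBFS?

-37.84375 dBFS

x − T + W/2 = -37 − (-38) + 2 = 3.
GR = (1 − 1/4) × 3² / 8 = 0.75 × 9 / 8 = 0.84375 dB.
Output = -37 − 0.84375 = -37.84375 dBFS.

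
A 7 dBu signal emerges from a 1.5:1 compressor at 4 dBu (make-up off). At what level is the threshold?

Let T be the threshold. Output overshoot = (input overshoot)/R, so 4 − T = (7 − T)/1.5.
1.5·(4 − T) = 7 − T → 0.5·T = 6 − 7 = -1.
T = -1/0.5 = -2 dBu.

-2 dBu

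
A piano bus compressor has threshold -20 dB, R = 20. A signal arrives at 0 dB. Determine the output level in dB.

The input is 20 dB above the -20 dB threshold.
20:1 compression reduces that to 20/20 = 1 dB over.
Output = -20 + 1 = -19 dB.

-19 dB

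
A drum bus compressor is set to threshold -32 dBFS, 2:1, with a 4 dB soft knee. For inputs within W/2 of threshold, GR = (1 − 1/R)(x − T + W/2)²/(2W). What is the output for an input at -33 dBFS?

-33.0625 dBFS

x − T + W/2 = -33 − (-32) + 2 = 1.
GR = (1 − 1/2) × 1² / 8 = 0.5 × 1 / 8 = 0.0625 dB.
Output = -33 − 0.0625 = -33.0625 dBFS.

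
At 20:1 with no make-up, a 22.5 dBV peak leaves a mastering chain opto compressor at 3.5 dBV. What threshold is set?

2.5 dBV

Let T be the threshold. Output overshoot = (input overshoot)/R, so 3.5 − T = (22.5 − T)/20.
20·(3.5 − T) = 22.5 − T → 19·T = 70 − 22.5 = 47.5.
T = 47.5/19 = 2.5 dBV.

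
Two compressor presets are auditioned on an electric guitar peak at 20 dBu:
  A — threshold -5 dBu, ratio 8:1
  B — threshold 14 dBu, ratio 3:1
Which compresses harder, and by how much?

A, by 17.875 dB

A: overshoot 25 dB → output overshoot 3.125 dB → GR 21.875 dB.
B: overshoot 6 dB → output overshoot 2 dB → GR 4 dB.
A applies 17.875 dB more gain reduction.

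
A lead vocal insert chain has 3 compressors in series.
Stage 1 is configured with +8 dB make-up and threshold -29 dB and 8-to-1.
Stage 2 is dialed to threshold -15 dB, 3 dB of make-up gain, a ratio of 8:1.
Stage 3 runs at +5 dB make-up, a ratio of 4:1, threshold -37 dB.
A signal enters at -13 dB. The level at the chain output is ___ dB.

Stage 1: -13 dB is 16 dB over -29 dB; at 8:1 that becomes 2 dB over, giving -27 dB; +8 dB make-up → -19 dB.
Stage 2: below threshold (-19 ≤ -15); passes unchanged; make-up brings it to -16 dB.
Stage 3: overshoot 21 dB → 21/4 = 5.25 dB → -31.75 dB; +5 dB make-up → -26.75 dB.

-26.75 dB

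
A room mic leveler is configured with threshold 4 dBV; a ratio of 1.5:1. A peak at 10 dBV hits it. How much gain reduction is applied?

2 dB

The signal is 6 dB above threshold.
A 1.5:1 ratio leaves 4 dB of that excess.
So the signal is attenuated by 6 − 4 = 2 dB.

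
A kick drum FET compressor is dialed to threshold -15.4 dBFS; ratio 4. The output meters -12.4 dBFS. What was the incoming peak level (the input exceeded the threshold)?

The compressed level sits -12.4 − (-15.4) = 3 dB over threshold.
Undo the ratio: input overshoot = 3 × 4 = 12 dB, giving input = -3.4 dBFS.

-3.4 dBFS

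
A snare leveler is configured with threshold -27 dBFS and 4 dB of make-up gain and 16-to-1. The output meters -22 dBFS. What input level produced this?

Stripping the +4 dB make-up gives -26 dBFS at the gain stage.
That's 1 dB above the -27 dBFS threshold.
Undo the ratio: input overshoot = 1 × 16 = 16 dB, giving input = -11 dBFS.

-11 dBFS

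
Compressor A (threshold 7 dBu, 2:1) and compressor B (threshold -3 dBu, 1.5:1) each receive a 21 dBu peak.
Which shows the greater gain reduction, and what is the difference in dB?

A: overshoot 14 dB → output overshoot 7 dB → GR 7 dB.
B: overshoot 24 dB → output overshoot 16 dB → GR 8 dB.
B applies 1 dB more gain reduction.

B, by 1 dB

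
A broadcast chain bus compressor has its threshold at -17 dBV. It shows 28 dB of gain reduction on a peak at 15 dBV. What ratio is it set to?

8:1

Input overshoot = 15 − (-17) = 32 dB.
Output overshoot = 32 − 28 = 4 dB.
Ratio = input overshoot / output overshoot = 32 / 4 = 8.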